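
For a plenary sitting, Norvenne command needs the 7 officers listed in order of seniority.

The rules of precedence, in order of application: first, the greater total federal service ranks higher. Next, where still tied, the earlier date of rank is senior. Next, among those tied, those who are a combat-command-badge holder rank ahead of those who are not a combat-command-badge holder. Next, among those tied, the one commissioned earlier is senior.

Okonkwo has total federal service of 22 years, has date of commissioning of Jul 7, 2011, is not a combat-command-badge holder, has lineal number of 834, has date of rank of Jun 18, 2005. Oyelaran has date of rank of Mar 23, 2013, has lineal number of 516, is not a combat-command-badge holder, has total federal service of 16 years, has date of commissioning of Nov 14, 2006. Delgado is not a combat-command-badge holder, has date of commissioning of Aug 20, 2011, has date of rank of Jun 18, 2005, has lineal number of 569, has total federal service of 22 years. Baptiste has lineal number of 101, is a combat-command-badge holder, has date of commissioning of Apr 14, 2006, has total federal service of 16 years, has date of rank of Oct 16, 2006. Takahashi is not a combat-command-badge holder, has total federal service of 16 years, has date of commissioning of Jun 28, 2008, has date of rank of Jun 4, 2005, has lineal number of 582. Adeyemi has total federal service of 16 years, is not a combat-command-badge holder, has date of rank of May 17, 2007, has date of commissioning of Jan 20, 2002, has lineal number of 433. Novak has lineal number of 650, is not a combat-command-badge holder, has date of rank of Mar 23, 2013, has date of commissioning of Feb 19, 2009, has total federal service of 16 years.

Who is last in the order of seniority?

Novak

By total federal service (higher first): Okonkwo and Delgado (both 22 years); then Takahashi, Baptiste, Adeyemi, Oyelaran and Novak (each 16 years).
Okonkwo and Delgado both have date of rank Jun 18, 2005, so the next rule applies.
Okonkwo and Delgado are each not a combat-command-badge holder, so the next rule applies.
Among Okonkwo and Delgado, by date of commissioning (earlier first): Okonkwo (Jul 7, 2011) before Delgado (Aug 20, 2011).
Among Takahashi, Baptiste, Adeyemi, Oyelaran and Novak, by date of rank (earlier first): Takahashi (Jun 4, 2005) before Baptiste (Oct 16, 2006) before Adeyemi (May 17, 2007) before Oyelaran and Novak (Mar 23, 2013).
Oyelaran and Novak are each not a combat-command-badge holder, so the next rule applies.
Among Oyelaran and Novak, by date of commissioning (earlier first): Oyelaran (Nov 14, 2006) before Novak (Feb 19, 2009).
Order: Okonkwo, Delgado, Takahashi, Baptiste, Adeyemi, Oyelaran, Novak.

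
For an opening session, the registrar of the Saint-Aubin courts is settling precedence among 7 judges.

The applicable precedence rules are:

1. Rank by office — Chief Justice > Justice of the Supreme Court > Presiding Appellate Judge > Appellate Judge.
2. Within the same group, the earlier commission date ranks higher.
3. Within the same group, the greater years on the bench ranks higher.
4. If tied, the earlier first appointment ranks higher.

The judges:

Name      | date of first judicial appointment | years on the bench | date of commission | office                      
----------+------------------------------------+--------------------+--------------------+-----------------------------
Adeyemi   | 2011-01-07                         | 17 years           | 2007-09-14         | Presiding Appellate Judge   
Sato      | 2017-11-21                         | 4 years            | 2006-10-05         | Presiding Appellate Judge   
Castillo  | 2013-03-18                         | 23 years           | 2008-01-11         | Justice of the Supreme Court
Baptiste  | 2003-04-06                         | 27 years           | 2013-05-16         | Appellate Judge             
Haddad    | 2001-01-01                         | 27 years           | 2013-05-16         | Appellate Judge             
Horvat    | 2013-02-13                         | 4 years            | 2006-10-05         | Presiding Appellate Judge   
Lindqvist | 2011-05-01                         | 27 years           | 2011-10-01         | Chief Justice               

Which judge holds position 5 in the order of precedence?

By office: Lindqvist (Chief Justice); then Castillo (Justice of the Supreme Court); then Horvat, Sato and Adeyemi (Presiding Appellate Judge); then Haddad and Baptiste (Appellate Judge).
Among Horvat, Sato and Adeyemi, by date of commission (earlier first): Horvat and Sato (2006-10-05) before Adeyemi (2007-09-14).
Horvat and Sato both have years on the bench 4 years, so the next rule applies.
Among Horvat and Sato, by date of first judicial appointment (earlier first): Horvat (2013-02-13) before Sato (2017-11-21).
Haddad and Baptiste both have date of commission 2013-05-16, so the next rule applies.
Haddad and Baptiste both have years on the bench 27 years, so the next rule applies.
Among Haddad and Baptiste, by date of first judicial appointment (earlier first): Haddad (2001-01-01) before Baptiste (2003-04-06).
Order: Lindqvist, Castillo, Horvat, Sato, Adeyemi, Haddad, Baptiste.

Adeyemi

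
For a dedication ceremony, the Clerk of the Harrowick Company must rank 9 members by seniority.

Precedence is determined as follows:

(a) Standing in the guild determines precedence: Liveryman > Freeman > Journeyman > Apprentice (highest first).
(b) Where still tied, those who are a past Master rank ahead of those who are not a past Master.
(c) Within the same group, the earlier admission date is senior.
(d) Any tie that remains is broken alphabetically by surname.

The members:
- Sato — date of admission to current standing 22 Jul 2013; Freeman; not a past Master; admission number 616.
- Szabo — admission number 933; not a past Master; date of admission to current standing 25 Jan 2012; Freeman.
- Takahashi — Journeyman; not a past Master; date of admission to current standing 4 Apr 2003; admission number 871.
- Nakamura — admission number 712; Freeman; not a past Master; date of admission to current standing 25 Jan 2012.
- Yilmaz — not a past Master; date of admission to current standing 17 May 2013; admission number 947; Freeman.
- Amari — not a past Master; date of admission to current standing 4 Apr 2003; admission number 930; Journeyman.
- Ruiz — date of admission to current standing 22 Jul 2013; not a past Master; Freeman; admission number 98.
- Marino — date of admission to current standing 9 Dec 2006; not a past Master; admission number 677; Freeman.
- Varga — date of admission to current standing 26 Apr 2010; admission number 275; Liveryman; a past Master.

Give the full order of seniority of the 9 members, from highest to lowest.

Varga, Marino, Nakamura, Szabo, Yilmaz, Ruiz, Sato, Amari, Takahashi

By standing in the guild: Varga (Liveryman); then Marino, Nakamura, Szabo, Yilmaz, Ruiz and Sato (Freeman); then Amari and Takahashi (Journeyman).
Marino, Nakamura, Szabo, Yilmaz, Ruiz and Sato are each not a past Master, so the next rule applies.
Among Marino, Nakamura, Szabo, Yilmaz, Ruiz and Sato, by date of admission to current standing (earlier first): Marino (9 Dec 2006) before Nakamura and Szabo (25 Jan 2012) before Yilmaz (17 May 2013) before Ruiz and Sato (22 Jul 2013).
Among Nakamura and Szabo, alphabetically by surname: Nakamura before Szabo.
Among Ruiz and Sato, alphabetically by surname: Ruiz before Sato.
Amari and Takahashi are each not a past Master, so the next rule applies.
Amari and Takahashi both have date of admission to current standing 4 Apr 2003, so the next rule applies.
Among Amari and Takahashi, alphabetically by surname: Amari before Takahashi.
Full order: Varga, Marino, Nakamura, Szabo, Yilmaz, Ruiz, Sato, Amari, Takahashi.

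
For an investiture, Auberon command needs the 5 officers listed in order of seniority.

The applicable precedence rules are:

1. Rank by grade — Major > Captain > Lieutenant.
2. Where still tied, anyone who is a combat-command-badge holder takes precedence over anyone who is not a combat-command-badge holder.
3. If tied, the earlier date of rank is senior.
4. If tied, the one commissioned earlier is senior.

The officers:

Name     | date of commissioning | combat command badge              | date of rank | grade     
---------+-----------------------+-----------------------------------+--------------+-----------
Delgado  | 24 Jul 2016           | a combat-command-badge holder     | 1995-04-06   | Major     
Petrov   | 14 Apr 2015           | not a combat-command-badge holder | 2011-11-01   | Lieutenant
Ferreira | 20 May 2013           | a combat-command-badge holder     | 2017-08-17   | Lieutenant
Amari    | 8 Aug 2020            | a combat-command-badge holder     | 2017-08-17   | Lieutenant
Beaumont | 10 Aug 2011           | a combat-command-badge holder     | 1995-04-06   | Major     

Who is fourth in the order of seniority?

Amari

By grade: Beaumont and Delgado (Major); then Ferreira, Amari and Petrov (Lieutenant).
Beaumont and Delgado are each a combat-command-badge holder, so the next rule applies.
Beaumont and Delgado both have date of rank 1995-04-06, so the next rule applies.
Among Beaumont and Delgado, by date of commissioning (earlier first): Beaumont (10 Aug 2011) before Delgado (24 Jul 2016).
Among Ferreira, Amari and Petrov, a combat-command-badge holder before not a combat-command-badge holder: Ferreira and Amari (a combat-command-badge holder) before Petrov (not a combat-command-badge holder).
Ferreira and Amari both have date of rank 2017-08-17, so the next rule applies.
Among Ferreira and Amari, by date of commissioning (earlier first): Ferreira (20 May 2013) before Amari (8 Aug 2020).
Order: Beaumont, Delgado, Ferreira, Amari, Petrov.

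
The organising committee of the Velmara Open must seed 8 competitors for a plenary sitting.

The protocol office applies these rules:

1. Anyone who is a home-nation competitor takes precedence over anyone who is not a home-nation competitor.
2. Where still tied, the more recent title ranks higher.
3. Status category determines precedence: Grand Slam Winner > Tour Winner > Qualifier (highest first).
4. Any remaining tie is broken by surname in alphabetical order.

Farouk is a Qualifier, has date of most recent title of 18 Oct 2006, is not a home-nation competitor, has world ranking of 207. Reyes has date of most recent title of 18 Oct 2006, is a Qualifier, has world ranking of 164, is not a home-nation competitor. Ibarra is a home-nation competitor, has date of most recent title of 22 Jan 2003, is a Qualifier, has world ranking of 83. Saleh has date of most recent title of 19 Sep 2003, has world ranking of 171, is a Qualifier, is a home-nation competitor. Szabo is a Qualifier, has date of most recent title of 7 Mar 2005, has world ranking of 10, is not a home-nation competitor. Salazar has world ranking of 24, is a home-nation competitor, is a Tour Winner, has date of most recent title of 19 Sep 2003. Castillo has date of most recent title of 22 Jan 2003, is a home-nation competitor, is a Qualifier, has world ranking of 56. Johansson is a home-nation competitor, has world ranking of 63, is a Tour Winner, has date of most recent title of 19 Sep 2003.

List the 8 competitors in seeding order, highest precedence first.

By the first rule: Johansson, Salazar, Saleh, Castillo and Ibarra (each a home-nation competitor); then Farouk, Reyes and Szabo (each not a home-nation competitor).
Among Johansson, Salazar, Saleh, Castillo and Ibarra, by date of most recent title (later first): Johansson, Salazar and Saleh (19 Sep 2003) before Castillo and Ibarra (22 Jan 2003).
Among Johansson, Salazar and Saleh, by status category: Johansson and Salazar (Tour Winner) before Saleh (Qualifier).
Among Johansson and Salazar, alphabetically by surname: Johansson before Salazar.
Castillo and Ibarra are each Qualifier, so the next rule applies.
Among Castillo and Ibarra, alphabetically by surname: Castillo before Ibarra.
Among Farouk, Reyes and Szabo, by date of most recent title (later first): Farouk and Reyes (18 Oct 2006) before Szabo (7 Mar 2005).
Farouk and Reyes are each Qualifier, so the next rule applies.
Among Farouk and Reyes, alphabetically by surname: Farouk before Reyes.
Full order: Johansson, Salazar, Saleh, Castillo, Ibarra, Farouk, Reyes, Szabo.

Johansson, Salazar, Saleh, Castillo, Ibarra, Farouk, Reyes, Szabo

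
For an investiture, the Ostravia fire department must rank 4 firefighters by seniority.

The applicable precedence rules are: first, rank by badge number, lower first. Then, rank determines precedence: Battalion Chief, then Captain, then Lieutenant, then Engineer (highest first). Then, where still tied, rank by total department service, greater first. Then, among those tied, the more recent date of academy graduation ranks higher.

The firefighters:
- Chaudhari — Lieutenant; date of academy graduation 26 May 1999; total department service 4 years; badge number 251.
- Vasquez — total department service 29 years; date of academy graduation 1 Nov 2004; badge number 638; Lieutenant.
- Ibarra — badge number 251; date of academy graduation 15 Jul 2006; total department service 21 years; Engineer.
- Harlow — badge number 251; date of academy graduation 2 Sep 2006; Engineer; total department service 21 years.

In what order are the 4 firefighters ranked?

By badge number (lower first): Chaudhari, Harlow and Ibarra (each 251); then Vasquez (638).
Among Chaudhari, Harlow and Ibarra, by rank: Chaudhari (Lieutenant) before Harlow and Ibarra (Engineer).
Harlow and Ibarra both have total department service 21 years, so the next rule applies.
Among Harlow and Ibarra, by date of academy graduation (later first): Harlow (2 Sep 2006) before Ibarra (15 Jul 2006).
Full order: Chaudhari, Harlow, Ibarra, Vasquez.

Chaudhari, Harlow, Ibarra, Vasquez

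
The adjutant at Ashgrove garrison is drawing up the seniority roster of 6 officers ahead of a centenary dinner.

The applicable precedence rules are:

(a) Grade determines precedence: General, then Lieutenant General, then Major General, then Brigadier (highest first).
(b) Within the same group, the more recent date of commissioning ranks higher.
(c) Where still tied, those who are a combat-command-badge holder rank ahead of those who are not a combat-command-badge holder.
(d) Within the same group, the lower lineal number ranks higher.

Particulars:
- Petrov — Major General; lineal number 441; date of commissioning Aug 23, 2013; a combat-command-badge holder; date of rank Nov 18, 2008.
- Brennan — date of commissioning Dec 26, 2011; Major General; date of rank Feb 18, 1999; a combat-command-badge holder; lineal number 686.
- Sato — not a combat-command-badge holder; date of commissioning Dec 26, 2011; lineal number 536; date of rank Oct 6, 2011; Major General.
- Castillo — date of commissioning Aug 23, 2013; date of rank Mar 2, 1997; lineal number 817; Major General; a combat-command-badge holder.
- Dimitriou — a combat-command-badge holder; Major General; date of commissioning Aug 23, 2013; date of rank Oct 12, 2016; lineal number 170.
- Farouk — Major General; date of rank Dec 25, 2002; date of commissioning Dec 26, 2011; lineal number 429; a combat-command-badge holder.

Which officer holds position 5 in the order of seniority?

By grade: Dimitriou, Petrov, Castillo, Farouk, Brennan and Sato (Major General).
Among Dimitriou, Petrov, Castillo, Farouk, Brennan and Sato, by date of commissioning (later first): Dimitriou, Petrov and Castillo (Aug 23, 2013) before Farouk, Brennan and Sato (Dec 26, 2011).
Dimitriou, Petrov and Castillo are each a combat-command-badge holder, so the next rule applies.
Among Dimitriou, Petrov and Castillo, by lineal number (lower first): Dimitriou (170) before Petrov (441) before Castillo (817).
Among Farouk, Brennan and Sato, a combat-command-badge holder before not a combat-command-badge holder: Farouk and Brennan (a combat-command-badge holder) before Sato (not a combat-command-badge holder).
Among Farouk and Brennan, by lineal number (lower first): Farouk (429) before Brennan (686).
Order: Dimitriou, Petrov, Castillo, Farouk, Brennan, Sato.

Brennan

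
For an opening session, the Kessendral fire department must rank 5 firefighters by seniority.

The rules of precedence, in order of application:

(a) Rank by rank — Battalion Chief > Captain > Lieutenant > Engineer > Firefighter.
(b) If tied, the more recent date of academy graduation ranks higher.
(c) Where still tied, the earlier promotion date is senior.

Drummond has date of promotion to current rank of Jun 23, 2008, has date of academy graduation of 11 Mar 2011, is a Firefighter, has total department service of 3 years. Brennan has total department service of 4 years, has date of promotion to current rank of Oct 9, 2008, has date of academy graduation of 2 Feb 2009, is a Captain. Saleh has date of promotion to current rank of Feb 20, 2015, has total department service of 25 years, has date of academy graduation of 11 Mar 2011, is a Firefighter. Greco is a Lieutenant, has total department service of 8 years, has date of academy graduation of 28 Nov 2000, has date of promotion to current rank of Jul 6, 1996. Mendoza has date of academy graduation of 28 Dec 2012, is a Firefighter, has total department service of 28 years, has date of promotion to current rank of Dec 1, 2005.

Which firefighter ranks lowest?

Saleh

By rank: Brennan (Captain); then Greco (Lieutenant); then Mendoza, Drummond and Saleh (Firefighter).
Among Mendoza, Drummond and Saleh, by date of academy graduation (later first): Mendoza (28 Dec 2012) before Drummond and Saleh (11 Mar 2011).
Among Drummond and Saleh, by date of promotion to current rank (earlier first): Drummond (Jun 23, 2008) before Saleh (Feb 20, 2015).
Order: Brennan, Greco, Mendoza, Drummond, Saleh.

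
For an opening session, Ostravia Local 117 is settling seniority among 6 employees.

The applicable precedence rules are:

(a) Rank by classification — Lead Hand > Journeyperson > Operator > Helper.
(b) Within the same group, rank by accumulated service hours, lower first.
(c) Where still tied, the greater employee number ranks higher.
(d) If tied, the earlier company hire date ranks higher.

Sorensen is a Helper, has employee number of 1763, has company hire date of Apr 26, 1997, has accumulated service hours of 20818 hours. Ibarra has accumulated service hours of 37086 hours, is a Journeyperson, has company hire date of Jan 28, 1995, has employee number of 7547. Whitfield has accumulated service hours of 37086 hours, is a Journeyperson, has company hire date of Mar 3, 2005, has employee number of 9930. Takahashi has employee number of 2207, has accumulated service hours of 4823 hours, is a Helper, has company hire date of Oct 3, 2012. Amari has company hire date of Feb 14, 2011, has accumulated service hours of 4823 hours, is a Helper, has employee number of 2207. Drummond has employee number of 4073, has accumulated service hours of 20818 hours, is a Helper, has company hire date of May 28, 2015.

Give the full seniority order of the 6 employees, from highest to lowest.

Whitfield, Ibarra, Amari, Takahashi, Drummond, Sorensen

By classification: Whitfield and Ibarra (Journeyperson); then Amari, Takahashi, Drummond and Sorensen (Helper).
Whitfield and Ibarra both have accumulated service hours 37086 hours, so the next rule applies.
Among Whitfield and Ibarra, by employee number (higher first): Whitfield (9930) before Ibarra (7547).
Among Amari, Takahashi, Drummond and Sorensen, by accumulated service hours (lower first): Amari and Takahashi (4823 hours) before Drummond and Sorensen (20818 hours).
Amari and Takahashi both have employee number 2207, so the next rule applies.
Among Amari and Takahashi, by company hire date (earlier first): Amari (Feb 14, 2011) before Takahashi (Oct 3, 2012).
Among Drummond and Sorensen, by employee number (higher first): Drummond (4073) before Sorensen (1763).
Full order: Whitfield, Ibarra, Amari, Takahashi, Drummond, Sorensen.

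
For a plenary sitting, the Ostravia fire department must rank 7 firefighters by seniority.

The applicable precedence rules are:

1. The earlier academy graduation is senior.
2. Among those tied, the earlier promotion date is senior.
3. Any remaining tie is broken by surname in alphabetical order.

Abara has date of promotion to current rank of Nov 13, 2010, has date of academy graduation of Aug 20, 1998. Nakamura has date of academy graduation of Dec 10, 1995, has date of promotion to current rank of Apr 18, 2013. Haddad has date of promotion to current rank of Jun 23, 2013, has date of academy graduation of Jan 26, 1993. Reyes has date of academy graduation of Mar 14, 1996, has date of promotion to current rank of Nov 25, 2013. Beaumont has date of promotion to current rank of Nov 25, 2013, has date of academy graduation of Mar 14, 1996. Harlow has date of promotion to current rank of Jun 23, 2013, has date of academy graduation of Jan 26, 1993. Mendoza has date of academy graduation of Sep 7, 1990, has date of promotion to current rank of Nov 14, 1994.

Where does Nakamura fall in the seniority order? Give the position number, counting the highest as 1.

4

By date of academy graduation (earlier first): Mendoza (Sep 7, 1990); then Haddad and Harlow (both Jan 26, 1993); then Nakamura (Dec 10, 1995); then Beaumont and Reyes (both Mar 14, 1996); then Abara (Aug 20, 1998).
Haddad and Harlow both have date of promotion to current rank Jun 23, 2013, so the next rule applies.
Among Haddad and Harlow, alphabetically by surname: Haddad before Harlow.
Beaumont and Reyes both have date of promotion to current rank Nov 25, 2013, so the next rule applies.
Among Beaumont and Reyes, alphabetically by surname: Beaumont before Reyes.
Order: Mendoza, Haddad, Harlow, Nakamura, Beaumont, Reyes, Abara. So position 4.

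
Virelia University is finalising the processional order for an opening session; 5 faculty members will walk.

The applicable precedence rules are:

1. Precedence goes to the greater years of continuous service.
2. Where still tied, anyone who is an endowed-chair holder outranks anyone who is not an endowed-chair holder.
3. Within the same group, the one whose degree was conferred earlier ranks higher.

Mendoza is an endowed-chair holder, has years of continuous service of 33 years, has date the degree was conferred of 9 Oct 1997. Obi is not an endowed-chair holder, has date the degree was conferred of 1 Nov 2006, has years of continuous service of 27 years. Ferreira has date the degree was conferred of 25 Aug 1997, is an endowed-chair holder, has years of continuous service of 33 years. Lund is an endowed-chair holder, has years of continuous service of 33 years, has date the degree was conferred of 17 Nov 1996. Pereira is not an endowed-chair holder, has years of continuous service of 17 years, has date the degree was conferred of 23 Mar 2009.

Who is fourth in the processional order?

By years of continuous service (higher first): Lund, Ferreira and Mendoza (each 33 years); then Obi (27 years); then Pereira (17 years).
Lund, Ferreira and Mendoza are each an endowed-chair holder, so the next rule applies.
Among Lund, Ferreira and Mendoza, by date the degree was conferred (earlier first): Lund (17 Nov 1996) before Ferreira (25 Aug 1997) before Mendoza (9 Oct 1997).
Order: Lund, Ferreira, Mendoza, Obi, Pereira.

Obi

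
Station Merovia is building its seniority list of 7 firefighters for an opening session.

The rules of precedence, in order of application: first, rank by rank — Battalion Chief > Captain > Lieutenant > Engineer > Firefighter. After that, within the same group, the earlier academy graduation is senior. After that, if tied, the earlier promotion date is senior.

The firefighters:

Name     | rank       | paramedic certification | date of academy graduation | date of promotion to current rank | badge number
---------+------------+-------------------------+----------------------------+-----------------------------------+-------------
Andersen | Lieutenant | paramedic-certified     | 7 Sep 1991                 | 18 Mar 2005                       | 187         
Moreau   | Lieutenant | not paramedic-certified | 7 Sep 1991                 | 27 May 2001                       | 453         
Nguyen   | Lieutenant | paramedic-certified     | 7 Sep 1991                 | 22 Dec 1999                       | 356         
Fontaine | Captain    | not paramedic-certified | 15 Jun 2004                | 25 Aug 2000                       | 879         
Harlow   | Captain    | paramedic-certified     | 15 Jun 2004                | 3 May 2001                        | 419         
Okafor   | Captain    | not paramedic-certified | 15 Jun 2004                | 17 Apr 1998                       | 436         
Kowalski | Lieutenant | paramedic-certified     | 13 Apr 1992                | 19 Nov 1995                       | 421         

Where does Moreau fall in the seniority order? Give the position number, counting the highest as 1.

By rank: Okafor, Fontaine and Harlow (Captain); then Nguyen, Moreau, Andersen and Kowalski (Lieutenant).
Okafor, Fontaine and Harlow all have date of academy graduation 15 Jun 2004, so the next rule applies.
Among Okafor, Fontaine and Harlow, by date of promotion to current rank (earlier first): Okafor (17 Apr 1998) before Fontaine (25 Aug 2000) before Harlow (3 May 2001).
Among Nguyen, Moreau, Andersen and Kowalski, by date of academy graduation (earlier first): Nguyen, Moreau and Andersen (7 Sep 1991) before Kowalski (13 Apr 1992).
Among Nguyen, Moreau and Andersen, by date of promotion to current rank (earlier first): Nguyen (22 Dec 1999) before Moreau (27 May 2001) before Andersen (18 Mar 2005).
Order: Okafor, Fontaine, Harlow, Nguyen, Moreau, Andersen, Kowalski. So position 5.

5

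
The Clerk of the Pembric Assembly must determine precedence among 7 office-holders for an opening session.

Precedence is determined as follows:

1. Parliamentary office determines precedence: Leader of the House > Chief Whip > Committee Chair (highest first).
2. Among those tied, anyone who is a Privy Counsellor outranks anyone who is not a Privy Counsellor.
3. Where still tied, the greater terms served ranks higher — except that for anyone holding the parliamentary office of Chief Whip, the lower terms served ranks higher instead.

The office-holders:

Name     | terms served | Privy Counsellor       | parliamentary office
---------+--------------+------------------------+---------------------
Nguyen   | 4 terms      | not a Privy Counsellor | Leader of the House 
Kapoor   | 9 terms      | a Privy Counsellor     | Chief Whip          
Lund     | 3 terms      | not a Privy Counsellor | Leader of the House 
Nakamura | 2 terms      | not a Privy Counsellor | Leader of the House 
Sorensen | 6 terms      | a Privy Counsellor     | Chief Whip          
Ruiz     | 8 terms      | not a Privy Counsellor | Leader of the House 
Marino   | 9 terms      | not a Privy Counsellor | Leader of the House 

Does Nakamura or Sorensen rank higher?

Nakamura

By parliamentary office: Marino, Ruiz, Nguyen, Lund and Nakamura (Leader of the House); then Sorensen and Kapoor (Chief Whip).
Marino, Ruiz, Nguyen, Lund and Nakamura are each not a Privy Counsellor, so the next rule applies.
Among Marino, Ruiz, Nguyen, Lund and Nakamura, by terms served (higher first): Marino (9 terms) before Ruiz (8 terms) before Nguyen (4 terms) before Lund (3 terms) before Nakamura (2 terms).
Sorensen and Kapoor are each a Privy Counsellor, so the next rule applies.
Among Sorensen and Kapoor, by terms served (lower first) (reversed rule for this group): Sorensen (6 terms) before Kapoor (9 terms).
So Nakamura takes precedence.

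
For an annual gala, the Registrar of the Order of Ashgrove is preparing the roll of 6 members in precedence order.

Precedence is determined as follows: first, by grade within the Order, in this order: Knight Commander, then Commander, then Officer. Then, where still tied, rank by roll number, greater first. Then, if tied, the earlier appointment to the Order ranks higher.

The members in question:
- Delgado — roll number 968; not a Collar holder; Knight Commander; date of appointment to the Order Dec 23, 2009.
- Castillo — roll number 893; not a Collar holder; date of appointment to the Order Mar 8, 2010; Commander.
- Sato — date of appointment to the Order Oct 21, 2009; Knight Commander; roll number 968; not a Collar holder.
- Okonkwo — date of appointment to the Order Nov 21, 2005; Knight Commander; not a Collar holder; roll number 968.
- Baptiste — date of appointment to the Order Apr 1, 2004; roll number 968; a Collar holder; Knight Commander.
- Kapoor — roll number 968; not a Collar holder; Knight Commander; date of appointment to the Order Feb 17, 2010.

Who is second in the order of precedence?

By grade within the Order: Baptiste, Okonkwo, Sato, Delgado and Kapoor (Knight Commander); then Castillo (Commander).
Baptiste, Okonkwo, Sato, Delgado and Kapoor all have roll number 968, so the next rule applies.
Among Baptiste, Okonkwo, Sato, Delgado and Kapoor, by date of appointment to the Order (earlier first): Baptiste (Apr 1, 2004) before Okonkwo (Nov 21, 2005) before Sato (Oct 21, 2009) before Delgado (Dec 23, 2009) before Kapoor (Feb 17, 2010).
Order: Baptiste, Okonkwo, Sato, Delgado, Kapoor, Castillo.

Okonkwo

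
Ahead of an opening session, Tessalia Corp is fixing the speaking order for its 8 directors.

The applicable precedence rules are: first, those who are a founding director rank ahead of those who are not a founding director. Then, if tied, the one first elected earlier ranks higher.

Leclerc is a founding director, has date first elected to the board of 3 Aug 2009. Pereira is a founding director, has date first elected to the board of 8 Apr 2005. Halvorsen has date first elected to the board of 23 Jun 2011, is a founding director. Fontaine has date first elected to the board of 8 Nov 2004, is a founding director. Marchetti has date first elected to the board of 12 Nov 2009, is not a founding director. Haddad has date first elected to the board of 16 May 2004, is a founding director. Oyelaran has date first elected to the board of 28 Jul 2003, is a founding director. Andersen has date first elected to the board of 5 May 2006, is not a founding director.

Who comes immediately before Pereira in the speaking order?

Fontaine

By the first rule: Oyelaran, Haddad, Fontaine, Pereira, Leclerc and Halvorsen (each a founding director); then Andersen and Marchetti (both not a founding director).
Among Oyelaran, Haddad, Fontaine, Pereira, Leclerc and Halvorsen, by date first elected to the board (earlier first): Oyelaran (28 Jul 2003) before Haddad (16 May 2004) before Fontaine (8 Nov 2004) before Pereira (8 Apr 2005) before Leclerc (3 Aug 2009) before Halvorsen (23 Jun 2011).
Among Andersen and Marchetti, by date first elected to the board (earlier first): Andersen (5 May 2006) before Marchetti (12 Nov 2009).
Order: Oyelaran, Haddad, Fontaine, Pereira, Leclerc, Halvorsen, Andersen, Marchetti.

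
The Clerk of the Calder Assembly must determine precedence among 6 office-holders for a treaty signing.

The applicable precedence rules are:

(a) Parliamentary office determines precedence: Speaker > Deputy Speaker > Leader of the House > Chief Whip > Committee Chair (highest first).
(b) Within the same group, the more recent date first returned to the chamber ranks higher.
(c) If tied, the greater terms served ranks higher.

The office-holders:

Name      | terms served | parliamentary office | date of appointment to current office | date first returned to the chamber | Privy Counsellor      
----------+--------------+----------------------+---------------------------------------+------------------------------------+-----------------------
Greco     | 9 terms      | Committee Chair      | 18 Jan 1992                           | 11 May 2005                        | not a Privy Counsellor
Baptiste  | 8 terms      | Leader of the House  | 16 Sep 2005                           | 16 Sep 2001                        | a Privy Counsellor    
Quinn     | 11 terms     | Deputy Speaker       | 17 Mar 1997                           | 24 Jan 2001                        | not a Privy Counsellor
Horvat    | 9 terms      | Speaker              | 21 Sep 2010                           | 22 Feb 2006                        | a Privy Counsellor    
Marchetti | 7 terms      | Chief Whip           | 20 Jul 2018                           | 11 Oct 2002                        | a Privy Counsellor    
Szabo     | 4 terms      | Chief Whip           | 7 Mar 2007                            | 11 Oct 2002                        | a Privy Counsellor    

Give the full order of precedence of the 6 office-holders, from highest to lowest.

By parliamentary office: Horvat (Speaker); then Quinn (Deputy Speaker); then Baptiste (Leader of the House); then Marchetti and Szabo (Chief Whip); then Greco (Committee Chair).
Marchetti and Szabo both have date first returned to the chamber 11 Oct 2002, so the next rule applies.
Among Marchetti and Szabo, by terms served (higher first): Marchetti (7 terms) before Szabo (4 terms).
Full order: Horvat, Quinn, Baptiste, Marchetti, Szabo, Greco.

Horvat, Quinn, Baptiste, Marchetti, Szabo, Greco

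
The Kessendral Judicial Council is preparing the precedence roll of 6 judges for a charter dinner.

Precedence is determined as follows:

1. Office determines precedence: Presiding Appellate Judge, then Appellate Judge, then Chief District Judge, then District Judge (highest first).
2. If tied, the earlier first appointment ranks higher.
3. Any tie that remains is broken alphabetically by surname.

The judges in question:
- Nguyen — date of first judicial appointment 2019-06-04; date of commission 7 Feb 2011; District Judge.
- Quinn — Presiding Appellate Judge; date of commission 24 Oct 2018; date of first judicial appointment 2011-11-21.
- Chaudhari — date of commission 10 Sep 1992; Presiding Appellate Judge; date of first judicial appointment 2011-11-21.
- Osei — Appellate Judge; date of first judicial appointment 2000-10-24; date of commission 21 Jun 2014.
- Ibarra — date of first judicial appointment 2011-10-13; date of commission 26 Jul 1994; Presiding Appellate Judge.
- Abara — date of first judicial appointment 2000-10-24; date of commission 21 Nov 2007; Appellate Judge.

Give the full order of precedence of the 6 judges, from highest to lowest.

Ibarra, Chaudhari, Quinn, Abara, Osei, Nguyen

By office: Ibarra, Chaudhari and Quinn (Presiding Appellate Judge); then Abara and Osei (Appellate Judge); then Nguyen (District Judge).
Among Ibarra, Chaudhari and Quinn, by date of first judicial appointment (earlier first): Ibarra (2011-10-13) before Chaudhari and Quinn (2011-11-21).
Among Chaudhari and Quinn, alphabetically by surname: Chaudhari before Quinn.
Abara and Osei both have date of first judicial appointment 2000-10-24, so the next rule applies.
Among Abara and Osei, alphabetically by surname: Abara before Osei.
Full order: Ibarra, Chaudhari, Quinn, Abara, Osei, Nguyen.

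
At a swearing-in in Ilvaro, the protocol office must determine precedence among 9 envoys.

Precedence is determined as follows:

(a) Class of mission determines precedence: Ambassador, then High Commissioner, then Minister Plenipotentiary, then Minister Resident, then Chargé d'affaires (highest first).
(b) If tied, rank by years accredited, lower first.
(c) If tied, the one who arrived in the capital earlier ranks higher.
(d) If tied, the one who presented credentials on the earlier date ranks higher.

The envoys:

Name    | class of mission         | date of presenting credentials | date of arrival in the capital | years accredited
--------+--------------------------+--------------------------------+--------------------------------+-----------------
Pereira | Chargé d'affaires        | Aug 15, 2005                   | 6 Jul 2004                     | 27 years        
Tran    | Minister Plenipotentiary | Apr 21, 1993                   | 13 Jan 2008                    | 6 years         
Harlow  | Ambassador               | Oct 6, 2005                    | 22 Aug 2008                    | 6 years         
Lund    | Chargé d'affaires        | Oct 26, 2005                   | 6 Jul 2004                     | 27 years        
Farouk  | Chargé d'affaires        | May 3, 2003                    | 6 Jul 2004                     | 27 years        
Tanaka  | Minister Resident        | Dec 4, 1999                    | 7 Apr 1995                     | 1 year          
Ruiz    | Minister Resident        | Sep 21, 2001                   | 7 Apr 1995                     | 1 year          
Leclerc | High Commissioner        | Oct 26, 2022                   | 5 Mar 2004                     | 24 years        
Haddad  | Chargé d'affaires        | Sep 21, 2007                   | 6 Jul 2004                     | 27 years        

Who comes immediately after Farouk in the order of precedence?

Pereira

By class of mission: Harlow (Ambassador); then Leclerc (High Commissioner); then Tran (Minister Plenipotentiary); then Tanaka and Ruiz (Minister Resident); then Farouk, Pereira, Lund and Haddad (Chargé d'affaires).
Tanaka and Ruiz both have years accredited 1 year, so the next rule applies.
Tanaka and Ruiz both have date of arrival in the capital 7 Apr 1995, so the next rule applies.
Among Tanaka and Ruiz, by date of presenting credentials (earlier first): Tanaka (Dec 4, 1999) before Ruiz (Sep 21, 2001).
Farouk, Pereira, Lund and Haddad all have years accredited 27 years, so the next rule applies.
Farouk, Pereira, Lund and Haddad all have date of arrival in the capital 6 Jul 2004, so the next rule applies.
Among Farouk, Pereira, Lund and Haddad, by date of presenting credentials (earlier first): Farouk (May 3, 2003) before Pereira (Aug 15, 2005) before Lund (Oct 26, 2005) before Haddad (Sep 21, 2007).
Order: Harlow, Leclerc, Tran, Tanaka, Ruiz, Farouk, Pereira, Lund, Haddad.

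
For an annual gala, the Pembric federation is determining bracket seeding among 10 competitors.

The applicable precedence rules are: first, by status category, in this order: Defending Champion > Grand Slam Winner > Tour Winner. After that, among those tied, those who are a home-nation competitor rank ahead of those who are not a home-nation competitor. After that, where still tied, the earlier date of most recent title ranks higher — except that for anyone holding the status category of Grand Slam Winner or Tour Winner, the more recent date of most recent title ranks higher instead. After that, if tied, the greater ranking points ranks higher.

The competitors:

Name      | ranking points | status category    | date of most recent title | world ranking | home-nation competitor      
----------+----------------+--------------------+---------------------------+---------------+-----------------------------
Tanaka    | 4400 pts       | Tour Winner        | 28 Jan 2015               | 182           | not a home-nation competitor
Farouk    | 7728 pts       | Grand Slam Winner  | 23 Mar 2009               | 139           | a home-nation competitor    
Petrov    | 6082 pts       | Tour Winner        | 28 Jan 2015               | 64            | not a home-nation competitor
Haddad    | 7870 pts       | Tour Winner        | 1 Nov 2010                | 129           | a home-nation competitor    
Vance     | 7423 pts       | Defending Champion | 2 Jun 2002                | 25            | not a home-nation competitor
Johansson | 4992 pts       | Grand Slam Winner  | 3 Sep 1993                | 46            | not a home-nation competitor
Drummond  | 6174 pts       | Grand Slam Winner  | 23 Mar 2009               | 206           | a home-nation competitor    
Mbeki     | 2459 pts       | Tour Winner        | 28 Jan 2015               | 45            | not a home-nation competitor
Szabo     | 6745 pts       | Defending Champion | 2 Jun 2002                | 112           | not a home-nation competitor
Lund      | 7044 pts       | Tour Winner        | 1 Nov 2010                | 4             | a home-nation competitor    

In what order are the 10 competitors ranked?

By status category: Vance and Szabo (Defending Champion); then Farouk, Drummond and Johansson (Grand Slam Winner); then Haddad, Lund, Petrov, Tanaka and Mbeki (Tour Winner).
Vance and Szabo are each not a home-nation competitor, so the next rule applies.
Vance and Szabo both have date of most recent title 2 Jun 2002, so the next rule applies.
Among Vance and Szabo, by ranking points (higher first): Vance (7423 pts) before Szabo (6745 pts).
Among Farouk, Drummond and Johansson, a home-nation competitor before not a home-nation competitor: Farouk and Drummond (a home-nation competitor) before Johansson (not a home-nation competitor).
Farouk and Drummond both have date of most recent title 23 Mar 2009, so the next rule applies.
Among Farouk and Drummond, by ranking points (higher first): Farouk (7728 pts) before Drummond (6174 pts).
Among Haddad, Lund, Petrov, Tanaka and Mbeki, a home-nation competitor before not a home-nation competitor: Haddad and Lund (a home-nation competitor) before Petrov, Tanaka and Mbeki (not a home-nation competitor).
Haddad and Lund both have date of most recent title 1 Nov 2010, so the next rule applies.
Among Haddad and Lund, by ranking points (higher first): Haddad (7870 pts) before Lund (7044 pts).
Petrov, Tanaka and Mbeki all have date of most recent title 28 Jan 2015, so the next rule applies.
Among Petrov, Tanaka and Mbeki, by ranking points (higher first): Petrov (6082 pts) before Tanaka (4400 pts) before Mbeki (2459 pts).
Full order: Vance, Szabo, Farouk, Drummond, Johansson, Haddad, Lund, Petrov, Tanaka, Mbeki.

Vance, Szabo, Farouk, Drummond, Johansson, Haddad, Lund, Petrov, Tanaka, Mbeki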